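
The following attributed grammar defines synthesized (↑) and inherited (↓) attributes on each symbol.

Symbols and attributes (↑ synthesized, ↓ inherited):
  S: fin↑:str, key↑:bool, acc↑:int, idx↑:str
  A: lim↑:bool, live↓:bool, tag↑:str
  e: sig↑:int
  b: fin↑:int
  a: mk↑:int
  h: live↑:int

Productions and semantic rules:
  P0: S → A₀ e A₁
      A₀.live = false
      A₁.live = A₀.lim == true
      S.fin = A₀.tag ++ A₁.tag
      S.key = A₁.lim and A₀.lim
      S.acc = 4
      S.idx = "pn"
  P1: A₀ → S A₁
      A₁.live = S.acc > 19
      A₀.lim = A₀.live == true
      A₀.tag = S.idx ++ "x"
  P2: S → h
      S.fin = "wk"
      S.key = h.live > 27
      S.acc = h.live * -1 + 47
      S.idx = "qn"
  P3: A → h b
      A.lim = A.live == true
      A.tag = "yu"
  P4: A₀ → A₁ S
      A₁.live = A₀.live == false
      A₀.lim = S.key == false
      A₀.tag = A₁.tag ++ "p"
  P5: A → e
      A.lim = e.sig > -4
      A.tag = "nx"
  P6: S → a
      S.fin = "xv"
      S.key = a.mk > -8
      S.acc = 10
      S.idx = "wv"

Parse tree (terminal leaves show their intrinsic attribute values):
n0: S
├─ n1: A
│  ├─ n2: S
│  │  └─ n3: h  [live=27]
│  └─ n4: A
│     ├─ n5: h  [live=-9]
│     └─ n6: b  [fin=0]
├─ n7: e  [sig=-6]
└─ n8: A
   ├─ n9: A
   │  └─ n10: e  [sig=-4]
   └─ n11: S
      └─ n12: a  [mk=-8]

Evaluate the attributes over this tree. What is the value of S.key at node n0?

1. n1.live = false  [false]
2. n3.live = 27  [terminal]
3. n2.fin = "wk"  ["wk"]
4. n2.key = false  [h.live > 27]
5. n2.acc = 20  [h.live * -1 + 47]
6. n2.idx = "qn"  ["qn"]
7. n4.live = true  [S.acc > 19]
8. n5.live = -9  [terminal]
9. n6.fin = 0  [terminal]
10. n4.lim = true  [A.live == true]
11. n4.tag = "yu"  ["yu"]
12. n1.lim = false  [A₀.live == true]
13. n1.tag = "qnx"  [S.idx ++ "x"]
14. n7.sig = -6  [terminal]
15. n8.live = false  [A₀.lim == true]
16. n9.live = true  [A₀.live == false]
17. n10.sig = -4  [terminal]
18. n9.lim = false  [e.sig > -4]
19. n9.tag = "nx"  ["nx"]
20. n12.mk = -8  [terminal]
21. n11.fin = "xv"  ["xv"]
22. n11.key = false  [a.mk > -8]
23. n11.acc = 10  [10]
24. n11.idx = "wv"  ["wv"]
25. n8.lim = true  [S.key == false]
26. n8.tag = "nxp"  [A₁.tag ++ "p"]
27. n0.fin = "qnxnxp"  [A₀.tag ++ A₁.tag]
28. n0.key = false  [A₁.lim and A₀.lim]
29. n0.acc = 4  [4]
30. n0.idx = "pn"  ["pn"]

false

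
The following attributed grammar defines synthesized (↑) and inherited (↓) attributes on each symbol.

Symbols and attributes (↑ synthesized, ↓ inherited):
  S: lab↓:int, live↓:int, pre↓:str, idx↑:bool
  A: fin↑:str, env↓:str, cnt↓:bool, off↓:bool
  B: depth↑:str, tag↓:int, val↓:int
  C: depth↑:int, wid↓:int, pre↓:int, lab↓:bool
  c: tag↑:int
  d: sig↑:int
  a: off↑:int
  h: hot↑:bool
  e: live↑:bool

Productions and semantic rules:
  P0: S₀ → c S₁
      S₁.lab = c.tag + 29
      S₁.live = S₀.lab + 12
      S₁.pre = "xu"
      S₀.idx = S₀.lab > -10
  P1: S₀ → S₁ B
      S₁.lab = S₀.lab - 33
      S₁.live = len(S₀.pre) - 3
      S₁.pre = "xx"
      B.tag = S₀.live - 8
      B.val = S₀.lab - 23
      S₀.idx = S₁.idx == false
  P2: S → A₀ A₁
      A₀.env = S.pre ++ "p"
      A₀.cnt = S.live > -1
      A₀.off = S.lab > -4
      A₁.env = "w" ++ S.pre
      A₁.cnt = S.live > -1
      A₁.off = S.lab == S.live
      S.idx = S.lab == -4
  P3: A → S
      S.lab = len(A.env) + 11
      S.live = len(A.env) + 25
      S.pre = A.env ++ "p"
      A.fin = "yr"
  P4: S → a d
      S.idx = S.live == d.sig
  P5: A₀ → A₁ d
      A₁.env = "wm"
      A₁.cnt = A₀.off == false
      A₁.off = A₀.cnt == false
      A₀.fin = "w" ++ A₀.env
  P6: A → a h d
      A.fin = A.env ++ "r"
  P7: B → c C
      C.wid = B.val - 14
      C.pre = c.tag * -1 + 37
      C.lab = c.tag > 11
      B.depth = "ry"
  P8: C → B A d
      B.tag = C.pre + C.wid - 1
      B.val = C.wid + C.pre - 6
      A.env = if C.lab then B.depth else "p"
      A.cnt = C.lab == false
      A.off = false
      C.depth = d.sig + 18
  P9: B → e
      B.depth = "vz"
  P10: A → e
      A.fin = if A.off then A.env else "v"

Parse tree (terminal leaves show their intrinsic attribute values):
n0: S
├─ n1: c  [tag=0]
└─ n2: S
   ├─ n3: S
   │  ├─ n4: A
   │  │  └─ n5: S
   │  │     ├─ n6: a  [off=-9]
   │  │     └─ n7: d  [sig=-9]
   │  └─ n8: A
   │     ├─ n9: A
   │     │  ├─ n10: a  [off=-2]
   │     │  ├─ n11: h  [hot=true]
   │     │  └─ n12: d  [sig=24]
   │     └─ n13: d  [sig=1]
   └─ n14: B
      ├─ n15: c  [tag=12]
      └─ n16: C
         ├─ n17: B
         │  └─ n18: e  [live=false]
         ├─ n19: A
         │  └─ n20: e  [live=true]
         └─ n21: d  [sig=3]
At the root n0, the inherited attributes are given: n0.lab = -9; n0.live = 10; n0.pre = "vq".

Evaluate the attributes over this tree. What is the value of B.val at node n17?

1. n0.lab = -9  [given at root]
2. n0.live = 10  [given at root]
3. n0.pre = "vq"  [given at root]
4. n1.tag = 0  [terminal]
5. n2.lab = 29  [c.tag + 29]
6. n2.live = 3  [S₀.lab + 12]
7. n2.pre = "xu"  ["xu"]
8. n3.lab = -4  [S₀.lab - 33]
9. n3.live = -1  [len(S₀.pre) - 3]
10. n3.pre = "xx"  ["xx"]
11. n4.env = "xxp"  [S.pre ++ "p"]
12. n4.cnt = false  [S.live > -1]
13. n4.off = false  [S.lab > -4]
14. n5.lab = 14  [len(A.env) + 11]
15. n5.live = 28  [len(A.env) + 25]
16. n5.pre = "xxpp"  [A.env ++ "p"]
17. n6.off = -9  [terminal]
18. n7.sig = -9  [terminal]
19. n5.idx = false  [S.live == d.sig]
20. n4.fin = "yr"  ["yr"]
21. n8.env = "wxx"  ["w" ++ S.pre]
22. n8.cnt = false  [S.live > -1]
23. n8.off = false  [S.lab == S.live]
24. n9.env = "wm"  ["wm"]
25. n9.cnt = true  [A₀.off == false]
26. n9.off = true  [A₀.cnt == false]
27. n10.off = -2  [terminal]
28. n11.hot = true  [terminal]
29. n12.sig = 24  [terminal]
30. n9.fin = "wmr"  [A.env ++ "r"]
31. n13.sig = 1  [terminal]
32. n8.fin = "wwxx"  ["w" ++ A₀.env]
33. n3.idx = true  [S.lab == -4]
34. n14.tag = -5  [S₀.live - 8]
35. n14.val = 6  [S₀.lab - 23]
36. n15.tag = 12  [terminal]
37. n16.wid = -8  [B.val - 14]
38. n16.pre = 25  [c.tag * -1 + 37]
39. n16.lab = true  [c.tag > 11]
40. n17.tag = 16  [C.pre + C.wid - 1]
41. n17.val = 11  [C.wid + C.pre - 6]
42. n18.live = false  [terminal]
43. n17.depth = "vz"  ["vz"]
44. n19.env = "vz"  [if C.lab then B.depth else "p"]
45. n19.cnt = false  [C.lab == false]
46. n19.off = false  [false]
47. n20.live = true  [terminal]
48. n19.fin = "v"  [if A.off then A.env else "v"]
49. n21.sig = 3  [terminal]
50. n16.depth = 21  [d.sig + 18]
51. n14.depth = "ry"  ["ry"]
52. n2.idx = false  [S₁.idx == false]
53. n0.idx = true  [S₀.lab > -10]

11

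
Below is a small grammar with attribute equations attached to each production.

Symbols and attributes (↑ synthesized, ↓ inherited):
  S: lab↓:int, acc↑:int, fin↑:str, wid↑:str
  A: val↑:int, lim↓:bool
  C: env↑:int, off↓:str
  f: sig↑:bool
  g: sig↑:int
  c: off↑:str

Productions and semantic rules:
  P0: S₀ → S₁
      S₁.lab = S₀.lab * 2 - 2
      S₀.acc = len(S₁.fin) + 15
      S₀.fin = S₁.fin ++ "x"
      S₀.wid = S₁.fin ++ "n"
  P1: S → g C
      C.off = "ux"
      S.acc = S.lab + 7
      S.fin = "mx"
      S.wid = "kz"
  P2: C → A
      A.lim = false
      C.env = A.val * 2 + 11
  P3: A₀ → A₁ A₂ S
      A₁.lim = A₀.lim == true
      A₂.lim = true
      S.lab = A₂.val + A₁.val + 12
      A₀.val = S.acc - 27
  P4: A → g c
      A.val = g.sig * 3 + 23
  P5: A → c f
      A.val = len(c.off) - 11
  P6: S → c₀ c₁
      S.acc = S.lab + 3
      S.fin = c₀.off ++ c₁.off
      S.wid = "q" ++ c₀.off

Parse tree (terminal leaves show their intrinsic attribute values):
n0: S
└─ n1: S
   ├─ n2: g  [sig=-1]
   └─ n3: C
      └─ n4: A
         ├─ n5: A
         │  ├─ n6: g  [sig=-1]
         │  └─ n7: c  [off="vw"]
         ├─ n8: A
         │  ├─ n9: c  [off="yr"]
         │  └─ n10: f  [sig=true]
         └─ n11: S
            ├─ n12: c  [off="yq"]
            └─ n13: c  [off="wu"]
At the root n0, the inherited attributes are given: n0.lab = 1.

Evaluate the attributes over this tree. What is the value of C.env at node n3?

1. n0.lab = 1  [given at root]
2. n1.lab = 0  [S₀.lab * 2 - 2]
3. n2.sig = -1  [terminal]
4. n3.off = "ux"  ["ux"]
5. n4.lim = false  [false]
6. n5.lim = false  [A₀.lim == true]
7. n6.sig = -1  [terminal]
8. n7.off = "vw"  [terminal]
9. n5.val = 20  [g.sig * 3 + 23]
10. n8.lim = true  [true]
11. n9.off = "yr"  [terminal]
12. n10.sig = true  [terminal]
13. n8.val = -9  [len(c.off) - 11]
14. n11.lab = 23  [A₂.val + A₁.val + 12]
15. n12.off = "yq"  [terminal]
16. n13.off = "wu"  [terminal]
17. n11.acc = 26  [S.lab + 3]
18. n11.fin = "yqwu"  [c₀.off ++ c₁.off]
19. n11.wid = "qyq"  ["q" ++ c₀.off]
20. n4.val = -1  [S.acc - 27]
21. n3.env = 9  [A.val * 2 + 11]
22. n1.acc = 7  [S.lab + 7]
23. n1.fin = "mx"  ["mx"]
24. n1.wid = "kz"  ["kz"]
25. n0.acc = 17  [len(S₁.fin) + 15]
26. n0.fin = "mxx"  [S₁.fin ++ "x"]
27. n0.wid = "mxn"  [S₁.fin ++ "n"]

9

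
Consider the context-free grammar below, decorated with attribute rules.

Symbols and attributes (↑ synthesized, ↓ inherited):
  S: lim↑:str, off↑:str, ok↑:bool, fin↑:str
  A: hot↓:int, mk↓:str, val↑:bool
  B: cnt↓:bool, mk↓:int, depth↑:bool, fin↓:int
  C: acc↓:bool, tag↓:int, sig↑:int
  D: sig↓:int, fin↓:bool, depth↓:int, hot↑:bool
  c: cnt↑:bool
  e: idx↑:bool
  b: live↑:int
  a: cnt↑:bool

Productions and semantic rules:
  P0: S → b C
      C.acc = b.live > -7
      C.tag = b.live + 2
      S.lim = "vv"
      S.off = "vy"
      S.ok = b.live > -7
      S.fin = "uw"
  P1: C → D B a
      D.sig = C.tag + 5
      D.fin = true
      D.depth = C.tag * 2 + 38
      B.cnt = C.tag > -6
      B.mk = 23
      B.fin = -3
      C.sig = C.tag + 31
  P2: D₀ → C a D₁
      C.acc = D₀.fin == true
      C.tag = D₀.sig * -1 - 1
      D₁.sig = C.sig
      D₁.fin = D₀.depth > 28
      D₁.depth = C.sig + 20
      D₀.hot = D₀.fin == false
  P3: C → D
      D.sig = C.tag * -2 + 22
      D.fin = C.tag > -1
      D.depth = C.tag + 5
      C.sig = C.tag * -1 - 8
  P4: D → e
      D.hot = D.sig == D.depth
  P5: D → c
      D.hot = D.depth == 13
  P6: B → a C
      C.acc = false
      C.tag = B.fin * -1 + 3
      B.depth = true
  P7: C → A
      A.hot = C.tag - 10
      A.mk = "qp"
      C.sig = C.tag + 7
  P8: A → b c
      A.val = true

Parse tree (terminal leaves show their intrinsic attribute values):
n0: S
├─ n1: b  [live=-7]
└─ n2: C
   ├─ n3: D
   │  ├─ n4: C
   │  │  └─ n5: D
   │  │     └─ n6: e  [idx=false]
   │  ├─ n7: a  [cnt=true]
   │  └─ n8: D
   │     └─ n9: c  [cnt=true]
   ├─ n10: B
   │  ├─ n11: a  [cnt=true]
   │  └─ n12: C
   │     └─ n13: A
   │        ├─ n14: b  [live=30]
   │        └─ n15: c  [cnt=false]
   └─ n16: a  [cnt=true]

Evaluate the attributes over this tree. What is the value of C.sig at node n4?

1. n1.live = -7  [terminal]
2. n2.acc = false  [b.live > -7]
3. n2.tag = -5  [b.live + 2]
4. n3.sig = 0  [C.tag + 5]
5. n3.fin = true  [true]
6. n3.depth = 28  [C.tag * 2 + 38]
7. n4.acc = true  [D₀.fin == true]
8. n4.tag = -1  [D₀.sig * -1 - 1]
9. n5.sig = 24  [C.tag * -2 + 22]
10. n5.fin = false  [C.tag > -1]
11. n5.depth = 4  [C.tag + 5]
12. n6.idx = false  [terminal]
13. n5.hot = false  [D.sig == D.depth]
14. n4.sig = -7  [C.tag * -1 - 8]
15. n7.cnt = true  [terminal]
16. n8.sig = -7  [C.sig]
17. n8.fin = false  [D₀.depth > 28]
18. n8.depth = 13  [C.sig + 20]
19. n9.cnt = true  [terminal]
20. n8.hot = true  [D.depth == 13]
21. n3.hot = false  [D₀.fin == false]
22. n10.cnt = true  [C.tag > -6]
23. n10.mk = 23  [23]
24. n10.fin = -3  [-3]
25. n11.cnt = true  [terminal]
26. n12.acc = false  [false]
27. n12.tag = 6  [B.fin * -1 + 3]
28. n13.hot = -4  [C.tag - 10]
29. n13.mk = "qp"  ["qp"]
30. n14.live = 30  [terminal]
31. n15.cnt = false  [terminal]
32. n13.val = true  [true]
33. n12.sig = 13  [C.tag + 7]
34. n10.depth = true  [true]
35. n16.cnt = true  [terminal]
36. n2.sig = 26  [C.tag + 31]
37. n0.lim = "vv"  ["vv"]
38. n0.off = "vy"  ["vy"]
39. n0.ok = false  [b.live > -7]
40. n0.fin = "uw"  ["uw"]

-7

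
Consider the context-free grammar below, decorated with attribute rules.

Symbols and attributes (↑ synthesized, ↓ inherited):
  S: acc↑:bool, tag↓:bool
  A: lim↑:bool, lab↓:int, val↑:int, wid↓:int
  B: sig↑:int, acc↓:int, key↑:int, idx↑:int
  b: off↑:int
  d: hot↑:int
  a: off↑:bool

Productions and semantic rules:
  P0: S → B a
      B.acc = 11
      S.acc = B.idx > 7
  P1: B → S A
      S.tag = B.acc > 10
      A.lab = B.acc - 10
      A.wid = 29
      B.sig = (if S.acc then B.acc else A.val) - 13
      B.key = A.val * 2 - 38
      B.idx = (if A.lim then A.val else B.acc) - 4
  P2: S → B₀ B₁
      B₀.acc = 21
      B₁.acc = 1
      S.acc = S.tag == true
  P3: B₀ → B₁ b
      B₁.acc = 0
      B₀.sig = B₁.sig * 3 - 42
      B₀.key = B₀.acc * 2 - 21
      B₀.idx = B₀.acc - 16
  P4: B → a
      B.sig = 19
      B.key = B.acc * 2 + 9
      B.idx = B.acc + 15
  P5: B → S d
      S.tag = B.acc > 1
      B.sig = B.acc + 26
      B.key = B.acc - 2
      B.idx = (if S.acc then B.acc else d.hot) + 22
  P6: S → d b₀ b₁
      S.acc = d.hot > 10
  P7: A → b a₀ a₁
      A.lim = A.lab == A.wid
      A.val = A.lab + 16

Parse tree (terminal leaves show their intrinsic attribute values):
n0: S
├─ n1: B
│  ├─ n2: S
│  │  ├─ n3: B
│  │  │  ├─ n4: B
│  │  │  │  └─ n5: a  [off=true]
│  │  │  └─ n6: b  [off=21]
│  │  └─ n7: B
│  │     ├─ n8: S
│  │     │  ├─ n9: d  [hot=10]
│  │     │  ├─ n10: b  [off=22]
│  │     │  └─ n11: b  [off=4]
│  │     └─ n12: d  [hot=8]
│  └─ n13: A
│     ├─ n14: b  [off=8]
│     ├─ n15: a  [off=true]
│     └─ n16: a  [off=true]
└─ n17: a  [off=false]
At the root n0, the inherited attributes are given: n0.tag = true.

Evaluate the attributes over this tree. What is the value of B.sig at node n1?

-2

1. n0.tag = true  [given at root]
2. n1.acc = 11  [11]
3. n2.tag = true  [B.acc > 10]
4. n3.acc = 21  [21]
5. n4.acc = 0  [0]
6. n5.off = true  [terminal]
7. n4.sig = 19  [19]
8. n4.key = 9  [B.acc * 2 + 9]
9. n4.idx = 15  [B.acc + 15]
10. n6.off = 21  [terminal]
11. n3.sig = 15  [B₁.sig * 3 - 42]
12. n3.key = 21  [B₀.acc * 2 - 21]
13. n3.idx = 5  [B₀.acc - 16]
14. n7.acc = 1  [1]
15. n8.tag = false  [B.acc > 1]
16. n9.hot = 10  [terminal]
17. n10.off = 22  [terminal]
18. n11.off = 4  [terminal]
19. n8.acc = false  [d.hot > 10]
20. n12.hot = 8  [terminal]
21. n7.sig = 27  [B.acc + 26]
22. n7.key = -1  [B.acc - 2]
23. n7.idx = 30  [(if S.acc then B.acc else d.hot) + 22]
24. n2.acc = true  [S.tag == true]
25. n13.lab = 1  [B.acc - 10]
26. n13.wid = 29  [29]
27. n14.off = 8  [terminal]
28. n15.off = true  [terminal]
29. n16.off = true  [terminal]
30. n13.lim = false  [A.lab == A.wid]
31. n13.val = 17  [A.lab + 16]
32. n1.sig = -2  [(if S.acc then B.acc else A.val) - 13]
33. n1.key = -4  [A.val * 2 - 38]
34. n1.idx = 7  [(if A.lim then A.val else B.acc) - 4]
35. n17.off = false  [terminal]
36. n0.acc = false  [B.idx > 7]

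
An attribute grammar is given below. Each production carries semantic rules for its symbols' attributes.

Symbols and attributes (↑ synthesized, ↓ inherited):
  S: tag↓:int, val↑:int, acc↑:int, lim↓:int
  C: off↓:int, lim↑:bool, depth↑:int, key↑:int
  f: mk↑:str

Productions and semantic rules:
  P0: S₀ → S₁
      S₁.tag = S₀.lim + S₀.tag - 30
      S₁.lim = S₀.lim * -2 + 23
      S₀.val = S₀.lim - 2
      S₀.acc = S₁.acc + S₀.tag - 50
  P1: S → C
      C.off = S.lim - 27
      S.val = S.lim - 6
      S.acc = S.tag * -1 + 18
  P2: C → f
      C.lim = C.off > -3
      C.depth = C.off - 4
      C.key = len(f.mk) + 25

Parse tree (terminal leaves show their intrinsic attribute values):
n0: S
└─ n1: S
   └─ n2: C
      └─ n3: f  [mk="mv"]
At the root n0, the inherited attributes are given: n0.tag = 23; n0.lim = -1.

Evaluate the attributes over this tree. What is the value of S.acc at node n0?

1. n0.tag = 23  [given at root]
2. n0.lim = -1  [given at root]
3. n1.tag = -8  [S₀.lim + S₀.tag - 30]
4. n1.lim = 25  [S₀.lim * -2 + 23]
5. n2.off = -2  [S.lim - 27]
6. n3.mk = "mv"  [terminal]
7. n2.lim = true  [C.off > -3]
8. n2.depth = -6  [C.off - 4]
9. n2.key = 27  [len(f.mk) + 25]
10. n1.val = 19  [S.lim - 6]
11. n1.acc = 26  [S.tag * -1 + 18]
12. n0.val = -3  [S₀.lim - 2]
13. n0.acc = -1  [S₁.acc + S₀.tag - 50]

-1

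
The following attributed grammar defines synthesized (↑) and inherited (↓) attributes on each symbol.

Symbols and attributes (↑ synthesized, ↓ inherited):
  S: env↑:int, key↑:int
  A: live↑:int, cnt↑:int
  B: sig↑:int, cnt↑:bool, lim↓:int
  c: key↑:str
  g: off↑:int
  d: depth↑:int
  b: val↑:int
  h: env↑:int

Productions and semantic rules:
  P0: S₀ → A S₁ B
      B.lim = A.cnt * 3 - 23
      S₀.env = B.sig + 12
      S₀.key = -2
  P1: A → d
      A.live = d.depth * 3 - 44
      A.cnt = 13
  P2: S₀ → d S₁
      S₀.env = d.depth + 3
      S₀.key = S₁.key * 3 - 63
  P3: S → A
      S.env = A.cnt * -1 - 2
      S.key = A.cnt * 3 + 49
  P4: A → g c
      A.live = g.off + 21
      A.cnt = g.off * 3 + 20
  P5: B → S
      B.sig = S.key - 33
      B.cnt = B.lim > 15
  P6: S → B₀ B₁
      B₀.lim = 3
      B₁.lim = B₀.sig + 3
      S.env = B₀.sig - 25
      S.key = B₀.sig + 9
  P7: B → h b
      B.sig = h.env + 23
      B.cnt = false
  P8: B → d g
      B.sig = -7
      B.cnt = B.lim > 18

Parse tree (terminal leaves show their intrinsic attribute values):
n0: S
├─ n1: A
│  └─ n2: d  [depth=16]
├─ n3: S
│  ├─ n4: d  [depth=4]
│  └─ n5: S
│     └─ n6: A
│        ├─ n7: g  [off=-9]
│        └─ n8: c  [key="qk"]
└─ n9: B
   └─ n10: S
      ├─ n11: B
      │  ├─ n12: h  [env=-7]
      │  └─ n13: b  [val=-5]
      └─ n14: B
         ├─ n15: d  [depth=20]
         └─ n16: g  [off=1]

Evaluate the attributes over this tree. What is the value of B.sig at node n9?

1. n2.depth = 16  [terminal]
2. n1.live = 4  [d.depth * 3 - 44]
3. n1.cnt = 13  [13]
4. n4.depth = 4  [terminal]
5. n7.off = -9  [terminal]
6. n8.key = "qk"  [terminal]
7. n6.live = 12  [g.off + 21]
8. n6.cnt = -7  [g.off * 3 + 20]
9. n5.env = 5  [A.cnt * -1 - 2]
10. n5.key = 28  [A.cnt * 3 + 49]
11. n3.env = 7  [d.depth + 3]
12. n3.key = 21  [S₁.key * 3 - 63]
13. n9.lim = 16  [A.cnt * 3 - 23]
14. n11.lim = 3  [3]
15. n12.env = -7  [terminal]
16. n13.val = -5  [terminal]
17. n11.sig = 16  [h.env + 23]
18. n11.cnt = false  [false]
19. n14.lim = 19  [B₀.sig + 3]
20. n15.depth = 20  [terminal]
21. n16.off = 1  [terminal]
22. n14.sig = -7  [-7]
23. n14.cnt = true  [B.lim > 18]
24. n10.env = -9  [B₀.sig - 25]
25. n10.key = 25  [B₀.sig + 9]
26. n9.sig = -8  [S.key - 33]
27. n9.cnt = true  [B.lim > 15]
28. n0.env = 4  [B.sig + 12]
29. n0.key = -2  [-2]

-8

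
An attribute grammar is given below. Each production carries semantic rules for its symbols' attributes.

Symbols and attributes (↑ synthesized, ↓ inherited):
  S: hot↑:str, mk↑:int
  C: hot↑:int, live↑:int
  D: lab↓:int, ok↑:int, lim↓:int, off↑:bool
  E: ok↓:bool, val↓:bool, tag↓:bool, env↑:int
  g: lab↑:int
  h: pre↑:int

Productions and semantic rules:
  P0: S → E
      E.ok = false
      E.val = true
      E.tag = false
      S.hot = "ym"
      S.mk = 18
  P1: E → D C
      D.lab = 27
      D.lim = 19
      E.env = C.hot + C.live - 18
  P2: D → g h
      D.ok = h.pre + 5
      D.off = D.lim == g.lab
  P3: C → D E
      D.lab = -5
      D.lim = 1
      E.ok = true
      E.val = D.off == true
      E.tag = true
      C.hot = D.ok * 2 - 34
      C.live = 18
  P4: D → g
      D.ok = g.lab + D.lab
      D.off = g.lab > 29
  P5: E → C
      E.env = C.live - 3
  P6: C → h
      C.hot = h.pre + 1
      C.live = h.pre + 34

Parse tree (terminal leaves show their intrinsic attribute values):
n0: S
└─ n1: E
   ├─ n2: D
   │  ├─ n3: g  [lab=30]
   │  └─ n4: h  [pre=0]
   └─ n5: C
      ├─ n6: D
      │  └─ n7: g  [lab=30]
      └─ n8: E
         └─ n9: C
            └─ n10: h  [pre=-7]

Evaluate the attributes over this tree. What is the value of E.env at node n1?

16

1. n1.ok = false  [false]
2. n1.val = true  [true]
3. n1.tag = false  [false]
4. n2.lab = 27  [27]
5. n2.lim = 19  [19]
6. n3.lab = 30  [terminal]
7. n4.pre = 0  [terminal]
8. n2.ok = 5  [h.pre + 5]
9. n2.off = false  [D.lim == g.lab]
10. n6.lab = -5  [-5]
11. n6.lim = 1  [1]
12. n7.lab = 30  [terminal]
13. n6.ok = 25  [g.lab + D.lab]
14. n6.off = true  [g.lab > 29]
15. n8.ok = true  [true]
16. n8.val = true  [D.off == true]
17. n8.tag = true  [true]
18. n10.pre = -7  [terminal]
19. n9.hot = -6  [h.pre + 1]
20. n9.live = 27  [h.pre + 34]
21. n8.env = 24  [C.live - 3]
22. n5.hot = 16  [D.ok * 2 - 34]
23. n5.live = 18  [18]
24. n1.env = 16  [C.hot + C.live - 18]
25. n0.hot = "ym"  ["ym"]
26. n0.mk = 18  [18]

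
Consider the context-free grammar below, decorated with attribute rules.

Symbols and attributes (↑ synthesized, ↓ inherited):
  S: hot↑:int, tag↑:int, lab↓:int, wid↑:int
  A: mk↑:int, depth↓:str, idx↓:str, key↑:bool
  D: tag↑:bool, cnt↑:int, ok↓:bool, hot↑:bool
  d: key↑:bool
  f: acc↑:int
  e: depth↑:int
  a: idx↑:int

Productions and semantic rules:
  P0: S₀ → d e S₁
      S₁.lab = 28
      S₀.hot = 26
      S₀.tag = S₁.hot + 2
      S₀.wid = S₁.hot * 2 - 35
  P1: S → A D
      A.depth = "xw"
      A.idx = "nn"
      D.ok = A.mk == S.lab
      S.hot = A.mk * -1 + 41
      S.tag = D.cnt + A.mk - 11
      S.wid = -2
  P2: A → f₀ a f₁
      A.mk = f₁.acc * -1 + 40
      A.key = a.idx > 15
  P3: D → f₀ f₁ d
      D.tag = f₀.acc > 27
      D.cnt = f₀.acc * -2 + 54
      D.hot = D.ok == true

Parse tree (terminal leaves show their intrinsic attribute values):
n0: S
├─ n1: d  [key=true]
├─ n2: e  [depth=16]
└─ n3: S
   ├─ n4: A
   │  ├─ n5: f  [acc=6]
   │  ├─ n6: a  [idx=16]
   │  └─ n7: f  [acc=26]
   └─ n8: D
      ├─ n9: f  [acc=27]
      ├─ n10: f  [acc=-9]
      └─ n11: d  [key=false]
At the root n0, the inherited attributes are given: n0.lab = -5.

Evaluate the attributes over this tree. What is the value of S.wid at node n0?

19

1. n0.lab = -5  [given at root]
2. n1.key = true  [terminal]
3. n2.depth = 16  [terminal]
4. n3.lab = 28  [28]
5. n4.depth = "xw"  ["xw"]
6. n4.idx = "nn"  ["nn"]
7. n5.acc = 6  [terminal]
8. n6.idx = 16  [terminal]
9. n7.acc = 26  [terminal]
10. n4.mk = 14  [f₁.acc * -1 + 40]
11. n4.key = true  [a.idx > 15]
12. n8.ok = false  [A.mk == S.lab]
13. n9.acc = 27  [terminal]
14. n10.acc = -9  [terminal]
15. n11.key = false  [terminal]
16. n8.tag = false  [f₀.acc > 27]
17. n8.cnt = 0  [f₀.acc * -2 + 54]
18. n8.hot = false  [D.ok == true]
19. n3.hot = 27  [A.mk * -1 + 41]
20. n3.tag = 3  [D.cnt + A.mk - 11]
21. n3.wid = -2  [-2]
22. n0.hot = 26  [26]
23. n0.tag = 29  [S₁.hot + 2]
24. n0.wid = 19  [S₁.hot * 2 - 35]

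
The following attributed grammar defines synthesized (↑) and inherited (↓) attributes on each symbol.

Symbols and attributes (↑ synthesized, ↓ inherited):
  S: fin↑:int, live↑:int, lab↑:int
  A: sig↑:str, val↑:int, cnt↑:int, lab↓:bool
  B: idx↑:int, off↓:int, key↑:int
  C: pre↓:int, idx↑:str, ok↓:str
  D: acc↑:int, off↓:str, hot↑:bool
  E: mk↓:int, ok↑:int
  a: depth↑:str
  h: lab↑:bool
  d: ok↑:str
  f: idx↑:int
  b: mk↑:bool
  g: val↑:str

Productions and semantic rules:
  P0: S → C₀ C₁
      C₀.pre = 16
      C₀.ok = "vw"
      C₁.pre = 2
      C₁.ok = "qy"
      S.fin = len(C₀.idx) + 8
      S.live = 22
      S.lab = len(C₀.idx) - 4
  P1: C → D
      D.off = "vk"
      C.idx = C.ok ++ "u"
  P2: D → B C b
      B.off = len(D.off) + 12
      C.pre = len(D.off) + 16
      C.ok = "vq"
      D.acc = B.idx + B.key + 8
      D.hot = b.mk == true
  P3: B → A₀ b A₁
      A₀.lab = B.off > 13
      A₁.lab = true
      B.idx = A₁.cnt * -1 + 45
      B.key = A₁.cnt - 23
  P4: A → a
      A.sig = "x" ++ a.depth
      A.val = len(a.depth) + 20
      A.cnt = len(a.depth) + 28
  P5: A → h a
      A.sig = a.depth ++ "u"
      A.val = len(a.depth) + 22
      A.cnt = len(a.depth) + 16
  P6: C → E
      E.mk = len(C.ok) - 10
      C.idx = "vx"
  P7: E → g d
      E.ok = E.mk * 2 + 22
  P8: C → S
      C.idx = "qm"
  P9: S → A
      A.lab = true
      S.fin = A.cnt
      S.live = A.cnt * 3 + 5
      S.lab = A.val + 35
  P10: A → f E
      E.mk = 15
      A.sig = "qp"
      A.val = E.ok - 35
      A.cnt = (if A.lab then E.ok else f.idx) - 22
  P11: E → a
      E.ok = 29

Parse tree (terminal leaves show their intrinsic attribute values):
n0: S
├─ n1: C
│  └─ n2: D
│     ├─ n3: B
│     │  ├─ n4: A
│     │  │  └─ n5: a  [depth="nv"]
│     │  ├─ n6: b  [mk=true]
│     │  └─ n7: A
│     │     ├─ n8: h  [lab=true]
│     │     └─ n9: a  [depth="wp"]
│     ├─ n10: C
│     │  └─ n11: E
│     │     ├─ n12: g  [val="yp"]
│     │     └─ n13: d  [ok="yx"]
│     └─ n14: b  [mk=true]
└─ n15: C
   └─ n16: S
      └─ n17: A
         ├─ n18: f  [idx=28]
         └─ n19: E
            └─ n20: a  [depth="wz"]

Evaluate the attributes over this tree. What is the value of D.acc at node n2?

1. n1.pre = 16  [16]
2. n1.ok = "vw"  ["vw"]
3. n2.off = "vk"  ["vk"]
4. n3.off = 14  [len(D.off) + 12]
5. n4.lab = true  [B.off > 13]
6. n5.depth = "nv"  [terminal]
7. n4.sig = "xnv"  ["x" ++ a.depth]
8. n4.val = 22  [len(a.depth) + 20]
9. n4.cnt = 30  [len(a.depth) + 28]
10. n6.mk = true  [terminal]
11. n7.lab = true  [true]
12. n8.lab = true  [terminal]
13. n9.depth = "wp"  [terminal]
14. n7.sig = "wpu"  [a.depth ++ "u"]
15. n7.val = 24  [len(a.depth) + 22]
16. n7.cnt = 18  [len(a.depth) + 16]
17. n3.idx = 27  [A₁.cnt * -1 + 45]
18. n3.key = -5  [A₁.cnt - 23]
19. n10.pre = 18  [len(D.off) + 16]
20. n10.ok = "vq"  ["vq"]
21. n11.mk = -8  [len(C.ok) - 10]
22. n12.val = "yp"  [terminal]
23. n13.ok = "yx"  [terminal]
24. n11.ok = 6  [E.mk * 2 + 22]
25. n10.idx = "vx"  ["vx"]
26. n14.mk = true  [terminal]
27. n2.acc = 30  [B.idx + B.key + 8]
28. n2.hot = true  [b.mk == true]
29. n1.idx = "vwu"  [C.ok ++ "u"]
30. n15.pre = 2  [2]
31. n15.ok = "qy"  ["qy"]
32. n17.lab = true  [true]
33. n18.idx = 28  [terminal]
34. n19.mk = 15  [15]
35. n20.depth = "wz"  [terminal]
36. n19.ok = 29  [29]
37. n17.sig = "qp"  ["qp"]
38. n17.val = -6  [E.ok - 35]
39. n17.cnt = 7  [(if A.lab then E.ok else f.idx) - 22]
40. n16.fin = 7  [A.cnt]
41. n16.live = 26  [A.cnt * 3 + 5]
42. n16.lab = 29  [A.val + 35]
43. n15.idx = "qm"  ["qm"]
44. n0.fin = 11  [len(C₀.idx) + 8]
45. n0.live = 22  [22]
46. n0.lab = -1  [len(C₀.idx) - 4]

30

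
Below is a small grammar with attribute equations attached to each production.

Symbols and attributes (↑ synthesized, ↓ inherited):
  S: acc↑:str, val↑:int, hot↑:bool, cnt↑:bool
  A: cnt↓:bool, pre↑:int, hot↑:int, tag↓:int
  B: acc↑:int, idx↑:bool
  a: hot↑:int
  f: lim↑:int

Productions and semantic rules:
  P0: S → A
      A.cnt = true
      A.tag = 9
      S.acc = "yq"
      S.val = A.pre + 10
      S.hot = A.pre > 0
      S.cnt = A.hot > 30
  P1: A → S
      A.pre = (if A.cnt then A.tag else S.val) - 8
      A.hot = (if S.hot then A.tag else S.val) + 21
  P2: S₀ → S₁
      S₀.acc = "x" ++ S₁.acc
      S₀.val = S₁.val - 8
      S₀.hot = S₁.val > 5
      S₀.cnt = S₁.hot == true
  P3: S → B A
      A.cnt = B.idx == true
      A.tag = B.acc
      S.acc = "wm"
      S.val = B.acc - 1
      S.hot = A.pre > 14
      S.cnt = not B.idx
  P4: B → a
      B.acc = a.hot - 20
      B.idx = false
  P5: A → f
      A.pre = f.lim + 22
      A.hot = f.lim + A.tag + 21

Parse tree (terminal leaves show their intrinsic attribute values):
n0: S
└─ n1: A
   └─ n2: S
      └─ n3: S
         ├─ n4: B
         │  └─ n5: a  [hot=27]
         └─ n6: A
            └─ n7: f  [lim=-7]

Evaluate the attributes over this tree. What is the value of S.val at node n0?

11

1. n1.cnt = true  [true]
2. n1.tag = 9  [9]
3. n5.hot = 27  [terminal]
4. n4.acc = 7  [a.hot - 20]
5. n4.idx = false  [false]
6. n6.cnt = false  [B.idx == true]
7. n6.tag = 7  [B.acc]
8. n7.lim = -7  [terminal]
9. n6.pre = 15  [f.lim + 22]
10. n6.hot = 21  [f.lim + A.tag + 21]
11. n3.acc = "wm"  ["wm"]
12. n3.val = 6  [B.acc - 1]
13. n3.hot = true  [A.pre > 14]
14. n3.cnt = true  [not B.idx]
15. n2.acc = "xwm"  ["x" ++ S₁.acc]
16. n2.val = -2  [S₁.val - 8]
17. n2.hot = true  [S₁.val > 5]
18. n2.cnt = true  [S₁.hot == true]
19. n1.pre = 1  [(if A.cnt then A.tag else S.val) - 8]
20. n1.hot = 30  [(if S.hot then A.tag else S.val) + 21]
21. n0.acc = "yq"  ["yq"]
22. n0.val = 11  [A.pre + 10]
23. n0.hot = true  [A.pre > 0]
24. n0.cnt = false  [A.hot > 30]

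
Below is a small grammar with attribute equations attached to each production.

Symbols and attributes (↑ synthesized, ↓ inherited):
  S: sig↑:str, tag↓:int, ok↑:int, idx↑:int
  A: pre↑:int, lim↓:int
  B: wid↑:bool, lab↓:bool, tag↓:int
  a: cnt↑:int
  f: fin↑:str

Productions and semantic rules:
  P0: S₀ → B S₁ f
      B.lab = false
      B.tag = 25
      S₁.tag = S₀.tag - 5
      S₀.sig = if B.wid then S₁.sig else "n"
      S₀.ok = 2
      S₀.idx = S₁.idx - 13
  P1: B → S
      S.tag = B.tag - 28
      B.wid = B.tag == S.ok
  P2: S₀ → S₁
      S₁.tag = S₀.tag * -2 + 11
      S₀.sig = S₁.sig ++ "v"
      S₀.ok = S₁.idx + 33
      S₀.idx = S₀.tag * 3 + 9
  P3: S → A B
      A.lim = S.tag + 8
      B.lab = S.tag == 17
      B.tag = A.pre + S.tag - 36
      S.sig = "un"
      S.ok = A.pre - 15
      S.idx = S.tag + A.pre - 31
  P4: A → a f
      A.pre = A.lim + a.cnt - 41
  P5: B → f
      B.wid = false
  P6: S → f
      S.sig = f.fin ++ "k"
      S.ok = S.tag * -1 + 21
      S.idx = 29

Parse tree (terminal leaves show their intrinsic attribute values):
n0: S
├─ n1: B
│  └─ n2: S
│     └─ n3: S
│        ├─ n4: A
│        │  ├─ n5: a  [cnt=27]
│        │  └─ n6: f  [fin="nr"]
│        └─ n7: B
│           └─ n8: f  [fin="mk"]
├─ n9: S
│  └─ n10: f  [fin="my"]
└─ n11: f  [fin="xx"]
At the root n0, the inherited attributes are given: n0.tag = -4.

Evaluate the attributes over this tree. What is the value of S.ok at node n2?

1. n0.tag = -4  [given at root]
2. n1.lab = false  [false]
3. n1.tag = 25  [25]
4. n2.tag = -3  [B.tag - 28]
5. n3.tag = 17  [S₀.tag * -2 + 11]
6. n4.lim = 25  [S.tag + 8]
7. n5.cnt = 27  [terminal]
8. n6.fin = "nr"  [terminal]
9. n4.pre = 11  [A.lim + a.cnt - 41]
10. n7.lab = true  [S.tag == 17]
11. n7.tag = -8  [A.pre + S.tag - 36]
12. n8.fin = "mk"  [terminal]
13. n7.wid = false  [false]
14. n3.sig = "un"  ["un"]
15. n3.ok = -4  [A.pre - 15]
16. n3.idx = -3  [S.tag + A.pre - 31]
17. n2.sig = "unv"  [S₁.sig ++ "v"]
18. n2.ok = 30  [S₁.idx + 33]
19. n2.idx = 0  [S₀.tag * 3 + 9]
20. n1.wid = false  [B.tag == S.ok]
21. n9.tag = -9  [S₀.tag - 5]
22. n10.fin = "my"  [terminal]
23. n9.sig = "myk"  [f.fin ++ "k"]
24. n9.ok = 30  [S.tag * -1 + 21]
25. n9.idx = 29  [29]
26. n11.fin = "xx"  [terminal]
27. n0.sig = "n"  [if B.wid then S₁.sig else "n"]
28. n0.ok = 2  [2]
29. n0.idx = 16  [S₁.idx - 13]

30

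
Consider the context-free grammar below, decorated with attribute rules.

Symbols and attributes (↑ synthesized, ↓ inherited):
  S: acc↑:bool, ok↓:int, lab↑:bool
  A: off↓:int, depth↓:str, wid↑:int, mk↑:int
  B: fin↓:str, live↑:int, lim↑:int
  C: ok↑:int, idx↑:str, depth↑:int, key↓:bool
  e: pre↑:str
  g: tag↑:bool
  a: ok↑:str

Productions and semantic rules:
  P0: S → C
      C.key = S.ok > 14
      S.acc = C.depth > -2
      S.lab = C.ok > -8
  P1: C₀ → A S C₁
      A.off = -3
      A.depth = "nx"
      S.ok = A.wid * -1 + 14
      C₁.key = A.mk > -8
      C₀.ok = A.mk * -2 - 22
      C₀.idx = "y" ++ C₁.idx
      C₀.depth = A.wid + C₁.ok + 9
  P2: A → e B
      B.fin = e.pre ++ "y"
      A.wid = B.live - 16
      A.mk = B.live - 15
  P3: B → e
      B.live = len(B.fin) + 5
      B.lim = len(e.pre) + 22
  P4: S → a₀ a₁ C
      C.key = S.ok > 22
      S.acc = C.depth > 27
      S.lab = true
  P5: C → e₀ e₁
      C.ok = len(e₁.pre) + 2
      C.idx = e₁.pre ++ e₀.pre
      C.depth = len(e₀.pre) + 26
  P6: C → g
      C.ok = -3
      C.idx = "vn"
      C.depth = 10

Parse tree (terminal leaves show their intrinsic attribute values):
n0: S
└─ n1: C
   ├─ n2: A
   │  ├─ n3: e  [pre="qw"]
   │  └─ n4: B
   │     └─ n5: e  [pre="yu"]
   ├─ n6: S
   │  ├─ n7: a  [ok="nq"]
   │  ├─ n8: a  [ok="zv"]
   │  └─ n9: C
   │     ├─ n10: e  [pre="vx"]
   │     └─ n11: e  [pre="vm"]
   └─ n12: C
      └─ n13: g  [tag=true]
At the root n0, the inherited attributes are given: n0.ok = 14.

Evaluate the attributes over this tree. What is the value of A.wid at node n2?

1. n0.ok = 14  [given at root]
2. n1.key = false  [S.ok > 14]
3. n2.off = -3  [-3]
4. n2.depth = "nx"  ["nx"]
5. n3.pre = "qw"  [terminal]
6. n4.fin = "qwy"  [e.pre ++ "y"]
7. n5.pre = "yu"  [terminal]
8. n4.live = 8  [len(B.fin) + 5]
9. n4.lim = 24  [len(e.pre) + 22]
10. n2.wid = -8  [B.live - 16]
11. n2.mk = -7  [B.live - 15]
12. n6.ok = 22  [A.wid * -1 + 14]
13. n7.ok = "nq"  [terminal]
14. n8.ok = "zv"  [terminal]
15. n9.key = false  [S.ok > 22]
16. n10.pre = "vx"  [terminal]
17. n11.pre = "vm"  [terminal]
18. n9.ok = 4  [len(e₁.pre) + 2]
19. n9.idx = "vmvx"  [e₁.pre ++ e₀.pre]
20. n9.depth = 28  [len(e₀.pre) + 26]
21. n6.acc = true  [C.depth > 27]
22. n6.lab = true  [true]
23. n12.key = true  [A.mk > -8]
24. n13.tag = true  [terminal]
25. n12.ok = -3  [-3]
26. n12.idx = "vn"  ["vn"]
27. n12.depth = 10  [10]
28. n1.ok = -8  [A.mk * -2 - 22]
29. n1.idx = "yvn"  ["y" ++ C₁.idx]
30. n1.depth = -2  [A.wid + C₁.ok + 9]
31. n0.acc = false  [C.depth > -2]
32. n0.lab = false  [C.ok > -8]

-8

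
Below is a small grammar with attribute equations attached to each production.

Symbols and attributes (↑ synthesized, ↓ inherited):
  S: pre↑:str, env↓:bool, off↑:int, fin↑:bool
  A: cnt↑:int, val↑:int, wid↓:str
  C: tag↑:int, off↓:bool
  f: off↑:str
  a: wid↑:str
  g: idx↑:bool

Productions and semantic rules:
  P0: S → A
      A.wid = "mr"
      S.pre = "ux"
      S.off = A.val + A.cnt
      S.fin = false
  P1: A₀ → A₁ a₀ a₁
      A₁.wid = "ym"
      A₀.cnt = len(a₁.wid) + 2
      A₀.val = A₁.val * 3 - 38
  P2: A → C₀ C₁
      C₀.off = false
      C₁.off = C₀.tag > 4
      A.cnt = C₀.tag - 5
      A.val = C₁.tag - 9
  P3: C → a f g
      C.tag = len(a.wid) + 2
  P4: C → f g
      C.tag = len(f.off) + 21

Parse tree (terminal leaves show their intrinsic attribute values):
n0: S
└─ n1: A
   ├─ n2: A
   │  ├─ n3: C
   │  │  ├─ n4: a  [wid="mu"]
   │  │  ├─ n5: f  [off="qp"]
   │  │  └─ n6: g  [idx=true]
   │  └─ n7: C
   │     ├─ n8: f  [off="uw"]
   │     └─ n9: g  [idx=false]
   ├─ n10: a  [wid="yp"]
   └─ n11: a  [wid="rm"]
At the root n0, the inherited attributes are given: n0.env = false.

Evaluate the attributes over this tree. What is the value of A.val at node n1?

4

1. n0.env = false  [given at root]
2. n1.wid = "mr"  ["mr"]
3. n2.wid = "ym"  ["ym"]
4. n3.off = false  [false]
5. n4.wid = "mu"  [terminal]
6. n5.off = "qp"  [terminal]
7. n6.idx = true  [terminal]
8. n3.tag = 4  [len(a.wid) + 2]
9. n7.off = false  [C₀.tag > 4]
10. n8.off = "uw"  [terminal]
11. n9.idx = false  [terminal]
12. n7.tag = 23  [len(f.off) + 21]
13. n2.cnt = -1  [C₀.tag - 5]
14. n2.val = 14  [C₁.tag - 9]
15. n10.wid = "yp"  [terminal]
16. n11.wid = "rm"  [terminal]
17. n1.cnt = 4  [len(a₁.wid) + 2]
18. n1.val = 4  [A₁.val * 3 - 38]
19. n0.pre = "ux"  ["ux"]
20. n0.off = 8  [A.val + A.cnt]
21. n0.fin = false  [false]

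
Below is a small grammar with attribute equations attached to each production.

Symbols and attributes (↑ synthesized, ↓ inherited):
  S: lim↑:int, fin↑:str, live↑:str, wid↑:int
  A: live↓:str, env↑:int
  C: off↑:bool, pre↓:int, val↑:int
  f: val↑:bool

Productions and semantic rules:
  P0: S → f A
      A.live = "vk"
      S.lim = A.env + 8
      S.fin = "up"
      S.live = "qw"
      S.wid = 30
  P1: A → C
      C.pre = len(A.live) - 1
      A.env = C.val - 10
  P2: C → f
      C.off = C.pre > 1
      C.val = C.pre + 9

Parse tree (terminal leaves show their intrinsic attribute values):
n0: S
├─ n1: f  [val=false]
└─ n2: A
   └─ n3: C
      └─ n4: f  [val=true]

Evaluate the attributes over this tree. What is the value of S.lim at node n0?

8

1. n1.val = false  [terminal]
2. n2.live = "vk"  ["vk"]
3. n3.pre = 1  [len(A.live) - 1]
4. n4.val = true  [terminal]
5. n3.off = false  [C.pre > 1]
6. n3.val = 10  [C.pre + 9]
7. n2.env = 0  [C.val - 10]
8. n0.lim = 8  [A.env + 8]
9. n0.fin = "up"  ["up"]
10. n0.live = "qw"  ["qw"]
11. n0.wid = 30  [30]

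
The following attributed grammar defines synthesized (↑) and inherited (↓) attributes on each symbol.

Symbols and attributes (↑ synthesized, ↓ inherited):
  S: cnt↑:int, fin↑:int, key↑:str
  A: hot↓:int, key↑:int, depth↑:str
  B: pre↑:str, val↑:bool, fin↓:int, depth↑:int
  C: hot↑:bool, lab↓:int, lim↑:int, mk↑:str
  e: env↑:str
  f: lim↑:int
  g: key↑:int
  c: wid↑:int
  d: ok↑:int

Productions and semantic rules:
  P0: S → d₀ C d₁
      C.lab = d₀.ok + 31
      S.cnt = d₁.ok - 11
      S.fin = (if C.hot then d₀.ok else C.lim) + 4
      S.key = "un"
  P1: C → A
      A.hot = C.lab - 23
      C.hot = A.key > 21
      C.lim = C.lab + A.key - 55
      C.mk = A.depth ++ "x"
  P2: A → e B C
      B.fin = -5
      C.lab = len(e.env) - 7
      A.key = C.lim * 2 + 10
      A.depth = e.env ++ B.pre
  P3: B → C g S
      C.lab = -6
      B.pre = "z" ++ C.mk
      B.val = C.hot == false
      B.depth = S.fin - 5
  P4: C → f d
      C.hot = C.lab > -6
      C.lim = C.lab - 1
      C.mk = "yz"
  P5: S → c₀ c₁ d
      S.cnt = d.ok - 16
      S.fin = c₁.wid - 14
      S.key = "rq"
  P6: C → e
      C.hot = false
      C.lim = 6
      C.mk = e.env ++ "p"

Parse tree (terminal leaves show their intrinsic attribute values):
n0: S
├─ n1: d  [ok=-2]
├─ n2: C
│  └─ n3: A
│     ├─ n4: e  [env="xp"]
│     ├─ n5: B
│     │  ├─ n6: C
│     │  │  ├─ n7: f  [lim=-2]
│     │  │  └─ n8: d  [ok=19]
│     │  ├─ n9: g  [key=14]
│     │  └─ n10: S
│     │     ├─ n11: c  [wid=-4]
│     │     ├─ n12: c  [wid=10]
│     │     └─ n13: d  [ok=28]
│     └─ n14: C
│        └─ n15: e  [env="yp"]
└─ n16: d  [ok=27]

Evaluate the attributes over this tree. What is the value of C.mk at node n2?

"xpzyzx"

1. n1.ok = -2  [terminal]
2. n2.lab = 29  [d₀.ok + 31]
3. n3.hot = 6  [C.lab - 23]
4. n4.env = "xp"  [terminal]
5. n5.fin = -5  [-5]
6. n6.lab = -6  [-6]
7. n7.lim = -2  [terminal]
8. n8.ok = 19  [terminal]
9. n6.hot = false  [C.lab > -6]
10. n6.lim = -7  [C.lab - 1]
11. n6.mk = "yz"  ["yz"]
12. n9.key = 14  [terminal]
13. n11.wid = -4  [terminal]
14. n12.wid = 10  [terminal]
15. n13.ok = 28  [terminal]
16. n10.cnt = 12  [d.ok - 16]
17. n10.fin = -4  [c₁.wid - 14]
18. n10.key = "rq"  ["rq"]
19. n5.pre = "zyz"  ["z" ++ C.mk]
20. n5.val = true  [C.hot == false]
21. n5.depth = -9  [S.fin - 5]
22. n14.lab = -5  [len(e.env) - 7]
23. n15.env = "yp"  [terminal]
24. n14.hot = false  [false]
25. n14.lim = 6  [6]
26. n14.mk = "ypp"  [e.env ++ "p"]
27. n3.key = 22  [C.lim * 2 + 10]
28. n3.depth = "xpzyz"  [e.env ++ B.pre]
29. n2.hot = true  [A.key > 21]
30. n2.lim = -4  [C.lab + A.key - 55]
31. n2.mk = "xpzyzx"  [A.depth ++ "x"]
32. n16.ok = 27  [terminal]
33. n0.cnt = 16  [d₁.ok - 11]
34. n0.fin = 2  [(if C.hot then d₀.ok else C.lim) + 4]
35. n0.key = "un"  ["un"]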